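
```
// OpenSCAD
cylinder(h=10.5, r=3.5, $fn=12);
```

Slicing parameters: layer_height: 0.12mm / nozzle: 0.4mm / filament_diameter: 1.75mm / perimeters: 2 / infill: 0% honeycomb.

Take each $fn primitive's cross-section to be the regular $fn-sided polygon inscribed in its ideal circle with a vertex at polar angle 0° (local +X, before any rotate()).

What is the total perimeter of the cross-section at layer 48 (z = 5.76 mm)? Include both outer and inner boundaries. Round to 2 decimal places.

At z = 5.76 mm: the r=3.5 cylinder gives a regular 12-gon of circumradius 3.5 (constant along its height) (perimeter = 2·12·3.500·sin(180°/12) = 21.74 mm). Overall, the cross-section is a single solid region. Total boundary length (outer) = 21.74 mm.

21.74 mm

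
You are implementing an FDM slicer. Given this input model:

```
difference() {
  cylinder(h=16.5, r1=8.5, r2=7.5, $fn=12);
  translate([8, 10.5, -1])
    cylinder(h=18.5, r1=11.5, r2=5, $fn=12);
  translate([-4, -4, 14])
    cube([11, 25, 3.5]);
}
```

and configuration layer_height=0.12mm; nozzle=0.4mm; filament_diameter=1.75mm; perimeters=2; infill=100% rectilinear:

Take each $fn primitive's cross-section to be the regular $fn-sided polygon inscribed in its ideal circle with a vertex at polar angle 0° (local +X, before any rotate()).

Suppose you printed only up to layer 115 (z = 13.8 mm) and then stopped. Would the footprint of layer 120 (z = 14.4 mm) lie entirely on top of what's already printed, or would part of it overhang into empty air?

entirely on top

Compare the two slices. At z = 13.8: the cone contributes a regular 12-gon of circumradius 7.664 (interpolated between r1=8.5 and r2=7.5 at t=0.836) (area = (12/2)·7.664²·sin(360°/12) = 176.19 mm²); the cone at (8, 10.5) contributes a regular 12-gon of circumradius 6.300 (interpolated between r1=11.5 and r2=5 at t=0.800) (area = (12/2)·6.300²·sin(360°/12) = 119.07 mm²); the cube at (-4, -4) is not intersected at this z (z outside [14, 17.5]); Taking the first minus the rest: starting from the cone (176.19 mm²), the cone at (8, 10.5) partially overlaps it — only the 1.04 mm² overlap (of its 119.07 mm²) is removed, clipping the outline — area = 175.16 mm². At z = 14.4: the cone contributes a regular 12-gon of circumradius 7.627 (interpolated between r1=8.5 and r2=7.5 at t=0.873) (area = (12/2)·7.627²·sin(360°/12) = 174.53 mm²); the cone at (8, 10.5): at t=0.832 of its height the radius interpolates to r₁+(r₂−r₁)t = 6.089, giving a regular 12-gon of that circumradius (area = (12/2)·6.089²·sin(360°/12) = 111.23 mm²); the 11×25 cube at (-4, -4) contributes its full rectangle (area 275.00 mm²); Taking the first minus the rest: starting from the cone (174.53 mm²), the cone at (8, 10.5) partially overlaps it — only the 0.35 mm² overlap (of its 111.23 mm²) is removed, clipping the outline; the 11×25 cube at (-4, -4) partially overlaps it — only the 114.52 mm² overlap (of its 275.00 mm²) is removed, clipping the outline — area = 59.66 mm². Checking containment: the cross-section at z = 14.4 is a subset of the cross-section at z = 13.8.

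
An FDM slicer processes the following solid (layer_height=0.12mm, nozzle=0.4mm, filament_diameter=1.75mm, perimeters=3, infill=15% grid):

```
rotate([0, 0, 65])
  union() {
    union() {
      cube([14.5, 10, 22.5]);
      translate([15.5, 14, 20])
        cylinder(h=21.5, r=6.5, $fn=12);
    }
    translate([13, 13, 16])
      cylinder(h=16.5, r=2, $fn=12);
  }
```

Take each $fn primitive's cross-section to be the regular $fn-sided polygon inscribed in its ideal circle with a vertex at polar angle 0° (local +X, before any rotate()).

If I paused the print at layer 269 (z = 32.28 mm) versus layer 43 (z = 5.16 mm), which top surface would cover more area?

layer 43 (z = 5.16 mm)

Layer 269 (z = 32.28): the cube is absent (z outside [0, 22.5]); the r=6.5 cylinder at (15.5, 14) gives a regular 12-gon of circumradius 6.5 (constant along its height) (area = (12/2)·6.500²·sin(360°/12) = 126.75 mm²); Merging all regions: only the r=6.5 cylinder at (15.5, 14) is present, so the union is just that shape — area = 126.75 mm²; the r=2 cylinder at (13, 13) gives a regular 12-gon of circumradius 2 (constant along its height) (area = (12/2)·2.000²·sin(360°/12) = 12.00 mm²); Taking the union: the r=2 cylinder at (13, 13) lies entirely inside the result so far, so the union is just the result so far — area = 126.75 mm²; (whole slice rotated 65° about Z — lengths, areas and connectivity unchanged). So its area = 126.75 mm². Layer 43 (z = 5.16): the cube (footprint 14.5×10) is included at this height (area 145.00 mm²); the cylinder at (15.5, 14) does not reach this height (z outside [20, 41.5]); Merging all regions: only the 14.5×10 cube is present, so the union is just that shape — area = 145.00 mm²; the cylinder at (13, 13) is absent (z outside [16, 32.5]); Merging all regions: only that combined region is present, so the union is just that shape — area = 145.00 mm²; (whole slice rotated 65° about Z — lengths, areas and connectivity unchanged). So its area = 145.00 mm². Layer 43 is larger (145.00 vs 126.75 mm²).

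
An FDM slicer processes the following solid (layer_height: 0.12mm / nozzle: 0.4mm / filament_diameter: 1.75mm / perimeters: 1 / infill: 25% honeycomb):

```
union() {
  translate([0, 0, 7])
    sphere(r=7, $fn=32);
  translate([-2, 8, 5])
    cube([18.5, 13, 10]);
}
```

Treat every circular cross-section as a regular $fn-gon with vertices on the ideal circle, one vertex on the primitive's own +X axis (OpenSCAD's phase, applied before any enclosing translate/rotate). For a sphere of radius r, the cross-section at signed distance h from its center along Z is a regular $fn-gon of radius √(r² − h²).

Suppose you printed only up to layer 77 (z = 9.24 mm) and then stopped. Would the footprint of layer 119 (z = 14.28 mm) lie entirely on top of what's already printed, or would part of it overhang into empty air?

Compare the two slices. At z = 9.24: the r=7 sphere contributes a regular 32-gon of circumradius √(7²−2.24²) = 6.632 (area = (32/2)·6.632²·sin(360°/32) = 137.29 mm²); the cube at (-2, 8) (footprint 18.5×13) is included at this height (area 240.50 mm²); Taking the union: the 2 present regions are separate (no shared area or edge), so areas and boundary lengths simply add and each stays a separate island — area = 377.79 mm². At z = 14.28: the sphere does not reach this height (|z−center|=7.280 > r=7); the cube at (-2, 8) is present — its section is the full 18.5×13 rectangle (area 240.50 mm²); Taking the union: only the 18.5×13 cube at (-2, 8) is present, so the union is just that shape — area = 240.50 mm². Checking containment: the cross-section at z = 14.28 is a subset of the cross-section at z = 9.24.

entirely on top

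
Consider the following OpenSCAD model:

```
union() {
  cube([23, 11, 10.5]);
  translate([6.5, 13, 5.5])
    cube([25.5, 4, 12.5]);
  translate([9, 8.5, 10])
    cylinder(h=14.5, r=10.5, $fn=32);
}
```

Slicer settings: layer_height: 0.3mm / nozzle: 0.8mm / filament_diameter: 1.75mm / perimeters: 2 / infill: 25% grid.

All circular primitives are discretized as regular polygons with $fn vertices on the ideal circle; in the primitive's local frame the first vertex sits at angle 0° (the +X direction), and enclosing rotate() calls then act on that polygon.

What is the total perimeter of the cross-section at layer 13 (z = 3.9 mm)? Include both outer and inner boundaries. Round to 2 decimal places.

68.00 mm

At z = 3.9 mm: the cube is present — its section is the full 23×11 rectangle (perimeter 68.00 mm); the cube at (6.5, 13) is absent (z outside [5.5, 18]); the cylinder at (9, 8.5) is not intersected at this z (z outside [10, 24.5]); Merging all regions: only the 23×11 cube is present, so the union is just that shape — boundary = 68.00 mm. Overall, the cross-section is a single solid region. Total boundary length (outer) = 68.00 mm.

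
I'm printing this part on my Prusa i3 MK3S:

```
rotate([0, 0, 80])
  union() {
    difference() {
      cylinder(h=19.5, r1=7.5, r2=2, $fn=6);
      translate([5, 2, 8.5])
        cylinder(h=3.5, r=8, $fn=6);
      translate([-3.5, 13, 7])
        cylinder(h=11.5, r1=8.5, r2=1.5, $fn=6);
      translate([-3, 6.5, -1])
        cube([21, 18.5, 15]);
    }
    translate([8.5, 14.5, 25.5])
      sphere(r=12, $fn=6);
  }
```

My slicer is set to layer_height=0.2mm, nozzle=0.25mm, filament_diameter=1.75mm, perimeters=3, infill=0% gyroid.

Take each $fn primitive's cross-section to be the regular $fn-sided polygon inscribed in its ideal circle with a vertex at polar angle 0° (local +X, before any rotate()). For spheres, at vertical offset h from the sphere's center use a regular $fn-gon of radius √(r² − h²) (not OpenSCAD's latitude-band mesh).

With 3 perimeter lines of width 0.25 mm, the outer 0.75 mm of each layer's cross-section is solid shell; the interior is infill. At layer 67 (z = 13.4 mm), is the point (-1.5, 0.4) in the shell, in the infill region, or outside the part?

At z = 13.4 mm: the cone contributes a regular 6-gon of circumradius 3.721 (interpolated between r1=7.5 and r2=2 at t=0.687); the cylinder at (5, 2) is absent (z outside [8.5, 12]); the cone at (-3.5, 13) (r1=8.5→r2=1.5) has section circumradius 4.604 here — a regular 6-gon; the cube at (-3, 6.5) is present — its section is the full 21×18.5 rectangle; After the difference (first − rest): starting from the cone, the cone at (-3.5, 13) misses the remaining region (no effect); the 21×18.5 cube at (-3, 6.5) misses the remaining region (no effect) — 1 connected region; the sphere at (8.5, 14.5) is not intersected at this z (|z−center|=12.100 > r=12); Taking the union: only the result so far is present, so the union is just that shape — 1 connected region; (whole slice rotated 80° about Z — lengths, areas and connectivity unchanged). Overall, the cross-section is a single solid region. Undo the 80° rotation: the query point maps to (0.133, 1.547) in the un-rotated model frame. The nearest boundary edge runs (-1.86, 3.22)→(1.86, 3.22); distance from the point to it = 1.68 mm. The point is inside the cross-section and 1.68 mm from the nearest boundary — more than the 0.75 mm shell width (3 × 0.25), so it's in the infill interior.

infill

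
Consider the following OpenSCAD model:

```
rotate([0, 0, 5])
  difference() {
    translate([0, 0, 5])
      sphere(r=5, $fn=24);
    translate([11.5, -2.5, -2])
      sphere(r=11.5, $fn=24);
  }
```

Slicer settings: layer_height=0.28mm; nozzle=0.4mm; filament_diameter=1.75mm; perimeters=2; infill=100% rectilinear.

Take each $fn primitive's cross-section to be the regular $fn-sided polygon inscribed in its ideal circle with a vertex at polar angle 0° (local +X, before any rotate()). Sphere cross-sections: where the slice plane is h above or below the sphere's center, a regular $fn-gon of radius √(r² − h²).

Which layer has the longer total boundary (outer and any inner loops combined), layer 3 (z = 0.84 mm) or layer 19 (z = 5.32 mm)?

layer 19 (z = 5.32 mm)

Layer 3 (z = 0.84): the r=5 sphere contributes a regular 24-gon of circumradius √(5²−4.16²) = 2.774 (perimeter = 2·24·2.774·sin(180°/24) = 17.38 mm); the sphere at (11.5, -2.5): section is a regular 24-gon, circumradius = √(r²−h²) = √(11.5²−2.84²) = 11.144 (perimeter = 2·24·11.144·sin(180°/24) = 69.82 mm); Taking the first minus the rest: starting from the r=5 sphere, the r=11.5 sphere at (11.5, -2.5) partially overlaps it — only the 7.64 mm² overlap (of its 385.70 mm²) is removed, clipping the outline — boundary = 15.91 mm; (whole slice rotated 5° about Z — lengths, areas and connectivity unchanged). So its perimeter = 15.91 mm. Layer 19 (z = 5.32): the sphere: section is a regular 24-gon, circumradius = √(r²−h²) = √(5²−0.32²) = 4.990 (perimeter = 2·24·4.990·sin(180°/24) = 31.26 mm); the r=11.5 sphere at (11.5, -2.5) slices to a regular 24-gon of circumradius 8.869 (√(r²−h²) with h=7.32 from center) (perimeter = 2·24·8.869·sin(180°/24) = 55.57 mm); Subtracting the remaining from the first: starting from the r=5 sphere, the r=11.5 sphere at (11.5, -2.5) partially overlaps it — only the 9.29 mm² overlap (of its 244.33 mm²) is removed, clipping the outline — boundary = 30.79 mm; (rotated 5° about Z; rotation is an isometry so areas/perimeters/island counts are preserved). So its perimeter = 30.79 mm. Layer 19 is larger (30.79 vs 15.91 mm).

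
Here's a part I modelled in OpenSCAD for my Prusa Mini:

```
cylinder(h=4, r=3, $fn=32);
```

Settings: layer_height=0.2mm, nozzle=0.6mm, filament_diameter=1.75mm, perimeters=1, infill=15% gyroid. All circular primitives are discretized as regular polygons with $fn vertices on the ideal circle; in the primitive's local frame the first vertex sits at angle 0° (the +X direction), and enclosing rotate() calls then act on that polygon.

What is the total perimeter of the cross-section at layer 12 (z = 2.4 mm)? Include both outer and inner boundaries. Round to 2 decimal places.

18.82 mm

At z = 2.4 mm: the cylinder: section is a regular 32-gon, circumradius r=3 (perimeter = 2·32·3.000·sin(180°/32) = 18.82 mm). Overall, the cross-section is a single solid region. Total boundary length (outer) = 18.82 mm.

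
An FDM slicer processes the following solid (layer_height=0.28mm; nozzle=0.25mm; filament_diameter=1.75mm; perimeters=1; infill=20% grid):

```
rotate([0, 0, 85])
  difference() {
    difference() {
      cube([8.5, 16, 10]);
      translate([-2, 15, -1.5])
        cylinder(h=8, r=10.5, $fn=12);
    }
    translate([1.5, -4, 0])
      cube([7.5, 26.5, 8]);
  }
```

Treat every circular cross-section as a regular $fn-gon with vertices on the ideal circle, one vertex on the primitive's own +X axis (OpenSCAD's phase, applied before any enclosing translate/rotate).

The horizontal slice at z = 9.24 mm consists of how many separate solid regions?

At z = 9.24 mm: the 8.5×16 cube contributes its full rectangle; the cylinder at (-2, 15) is absent (z outside [-1.5, 6.5]); Subtracting the remaining from the first: none of the subtracted shapes is present at this height, so the 8.5×16 cube is unchanged — 1 connected region; the cube at (1.5, -4) is absent (z outside [0, 8]); After the difference (first − rest): none of the subtracted shapes is present at this height, so that combined region is unchanged — 1 connected region; (rotated 85° about Z; rotation is an isometry so areas/perimeters/island counts are preserved). The result has 1 disconnected region.

1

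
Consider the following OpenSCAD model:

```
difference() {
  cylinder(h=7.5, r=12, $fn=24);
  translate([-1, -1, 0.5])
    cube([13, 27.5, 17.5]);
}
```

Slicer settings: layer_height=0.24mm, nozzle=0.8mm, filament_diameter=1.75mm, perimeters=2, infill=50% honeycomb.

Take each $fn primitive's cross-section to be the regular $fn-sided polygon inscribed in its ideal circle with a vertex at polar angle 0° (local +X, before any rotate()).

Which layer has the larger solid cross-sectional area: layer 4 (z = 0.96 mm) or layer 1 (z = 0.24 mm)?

Layer 4 (z = 0.96): the r=12 cylinder contributes a regular 24-gon of circumradius 12 (area = (24/2)·12.000²·sin(360°/24) = 447.24 mm²); the cube at (-1, -1) (footprint 13×27.5) is included at this height (area 357.50 mm²); Taking the first minus the rest: starting from the r=12 cylinder (447.24 mm²), the 13×27.5 cube at (-1, -1) partially overlaps it — only the 136.68 mm² overlap (of its 357.50 mm²) is removed, clipping the outline — area = 310.56 mm². So its area = 310.56 mm². Layer 1 (z = 0.24): the cylinder: section is a regular 24-gon, circumradius r=12 (area = (24/2)·12.000²·sin(360°/24) = 447.24 mm²); the cube at (-1, -1) is absent (z outside [0.5, 18]); Taking the first minus the rest: none of the subtracted shapes is present at this height, so the r=12 cylinder is unchanged — area = 447.24 mm². So its area = 447.24 mm². Layer 1 is larger (447.24 vs 310.56 mm²).

layer 1 (z = 0.24 mm)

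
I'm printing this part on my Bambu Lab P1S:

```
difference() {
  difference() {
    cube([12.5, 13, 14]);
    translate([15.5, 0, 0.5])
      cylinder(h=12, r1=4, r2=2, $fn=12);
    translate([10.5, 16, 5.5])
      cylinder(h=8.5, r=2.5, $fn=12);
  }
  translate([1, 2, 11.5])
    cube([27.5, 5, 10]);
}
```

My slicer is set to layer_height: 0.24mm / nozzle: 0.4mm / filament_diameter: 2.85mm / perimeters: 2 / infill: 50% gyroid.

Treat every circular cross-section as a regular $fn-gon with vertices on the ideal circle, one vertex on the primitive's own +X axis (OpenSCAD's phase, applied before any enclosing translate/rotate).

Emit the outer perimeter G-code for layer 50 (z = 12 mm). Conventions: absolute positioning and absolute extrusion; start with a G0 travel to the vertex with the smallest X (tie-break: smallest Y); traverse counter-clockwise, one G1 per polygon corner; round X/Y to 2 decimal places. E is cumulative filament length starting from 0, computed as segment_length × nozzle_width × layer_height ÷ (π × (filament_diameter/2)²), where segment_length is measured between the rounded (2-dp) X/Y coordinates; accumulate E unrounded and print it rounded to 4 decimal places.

At z = 12 mm: the 12.5×13 cube contributes its full rectangle; the cone at (15.5, 0) (r1=4→r2=2) has section circumradius 2.083 here — a regular 12-gon; the r=2.5 cylinder at (10.5, 16) gives a regular 12-gon of circumradius 2.5 (constant along its height); Taking the first minus the rest: starting from the 12.5×13 cube, the cone at (15.5, 0) misses the remaining region (no effect); the r=2.5 cylinder at (10.5, 16) misses the remaining region (no effect) — 1 connected region; the cube at (1, 2) is present — its section is the full 27.5×5 rectangle; After the difference (first − rest): starting from that combined region, the 27.5×5 cube at (1, 2) partially overlaps it — only the 57.50 mm² overlap (of its 137.50 mm²) is removed, clipping the outline — 1 connected region. The outline is a single polygon with 8 vertices. Extrusion per mm of travel: 0.4 × 0.24 / (π × 1.425²) = 0.015048. Accumulating E over each segment gives final E = 1.1136.

G0 X0.00 Y0.00 Z12.00
G1 X12.50 Y0.00 E0.1881
G1 X12.50 Y2.00 E0.2182
G1 X1.00 Y2.00 E0.3913
G1 X1.00 Y7.00 E0.4665
G1 X12.50 Y7.00 E0.6396
G1 X12.50 Y13.00 E0.7298
G1 X0.00 Y13.00 E0.9180
G1 X0.00 Y0.00 E1.1136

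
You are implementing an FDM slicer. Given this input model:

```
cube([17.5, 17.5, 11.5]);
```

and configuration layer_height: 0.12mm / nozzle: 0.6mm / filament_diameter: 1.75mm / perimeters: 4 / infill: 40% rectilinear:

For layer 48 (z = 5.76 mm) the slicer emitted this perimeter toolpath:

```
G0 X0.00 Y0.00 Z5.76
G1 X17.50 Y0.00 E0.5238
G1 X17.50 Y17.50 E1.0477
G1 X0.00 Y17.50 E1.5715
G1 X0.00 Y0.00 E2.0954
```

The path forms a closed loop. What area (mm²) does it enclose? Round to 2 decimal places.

Apply the shoelace formula to the sequence of (X, Y) vertices; enclosed area = 306.25 mm².

306.25 mm²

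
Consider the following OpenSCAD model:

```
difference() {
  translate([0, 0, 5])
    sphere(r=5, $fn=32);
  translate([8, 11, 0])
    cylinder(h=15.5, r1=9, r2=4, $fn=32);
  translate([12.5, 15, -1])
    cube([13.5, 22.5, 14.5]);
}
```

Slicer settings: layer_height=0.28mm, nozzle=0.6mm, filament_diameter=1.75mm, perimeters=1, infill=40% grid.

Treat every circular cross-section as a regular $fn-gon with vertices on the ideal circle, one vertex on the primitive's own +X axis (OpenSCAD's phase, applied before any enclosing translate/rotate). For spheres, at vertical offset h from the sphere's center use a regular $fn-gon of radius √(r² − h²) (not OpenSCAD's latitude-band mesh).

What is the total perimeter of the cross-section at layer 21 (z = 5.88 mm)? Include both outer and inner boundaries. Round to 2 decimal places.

30.88 mm

At z = 5.88 mm: the r=5 sphere slices to a regular 32-gon of circumradius 4.922 (√(r²−h²) with h=0.88 from center) (perimeter = 2·32·4.922·sin(180°/32) = 30.88 mm); the cone at (8, 11): at t=0.379 of its height the radius interpolates to r₁+(r₂−r₁)t = 7.103, giving a regular 32-gon of that circumradius (perimeter = 2·32·7.103·sin(180°/32) = 44.56 mm); the cube at (12.5, 15) is present — its section is the full 13.5×22.5 rectangle (perimeter 72.00 mm); After the difference (first − rest): starting from the r=5 sphere, the cone at (8, 11) misses the remaining region (no effect); the 13.5×22.5 cube at (12.5, 15) misses the remaining region (no effect) — boundary = 30.88 mm. Overall, the cross-section is a single solid region. Total boundary length (outer) = 30.88 mm.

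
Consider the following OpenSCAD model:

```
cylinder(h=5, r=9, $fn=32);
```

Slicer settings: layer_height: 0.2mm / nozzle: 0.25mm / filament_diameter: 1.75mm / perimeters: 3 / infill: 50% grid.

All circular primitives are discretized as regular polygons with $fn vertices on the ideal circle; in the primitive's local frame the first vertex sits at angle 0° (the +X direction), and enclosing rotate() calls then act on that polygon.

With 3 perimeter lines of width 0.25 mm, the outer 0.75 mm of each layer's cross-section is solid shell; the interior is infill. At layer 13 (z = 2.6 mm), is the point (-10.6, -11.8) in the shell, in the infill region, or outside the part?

At z = 2.6 mm: the r=9 cylinder contributes a regular 32-gon of circumradius 9. Overall, the cross-section is a single solid region. The nearest boundary edge runs (-6.36, -6.36)→(-5.00, -7.48); distance from the point to it = 6.89 mm. The point is not inside any of the regions above, so it lies outside the cross-section (6.89 mm from the nearest boundary).

outside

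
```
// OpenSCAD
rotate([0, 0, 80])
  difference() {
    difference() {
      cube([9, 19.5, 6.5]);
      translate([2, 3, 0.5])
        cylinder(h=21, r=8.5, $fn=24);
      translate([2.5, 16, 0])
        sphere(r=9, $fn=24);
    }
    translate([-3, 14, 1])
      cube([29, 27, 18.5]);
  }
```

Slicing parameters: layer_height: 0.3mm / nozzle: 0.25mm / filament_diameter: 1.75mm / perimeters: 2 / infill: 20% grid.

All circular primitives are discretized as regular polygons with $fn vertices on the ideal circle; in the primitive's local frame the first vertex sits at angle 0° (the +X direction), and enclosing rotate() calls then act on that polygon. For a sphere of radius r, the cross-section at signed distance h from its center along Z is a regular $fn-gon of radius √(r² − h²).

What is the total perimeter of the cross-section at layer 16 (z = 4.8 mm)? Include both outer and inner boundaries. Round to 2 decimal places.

10.45 mm

At z = 4.8 mm: the cube (footprint 9×19.5) is included at this height (perimeter 57.00 mm); the r=8.5 cylinder at (2, 3) gives a regular 24-gon of circumradius 8.5 (constant along its height) (perimeter = 2·24·8.500·sin(180°/24) = 53.25 mm); the r=9 sphere at (2.5, 16) contributes a regular 24-gon of circumradius √(9²−4.8²) = 7.613 (perimeter = 2·24·7.613·sin(180°/24) = 47.70 mm); After the difference (first − rest): starting from the 9×19.5 cube, the r=8.5 cylinder at (2, 3) partially overlaps it — only the 95.16 mm² overlap (of its 224.40 mm²) is removed, clipping the outline; the r=9 sphere at (2.5, 16) partially overlaps it — only the 76.36 mm² overlap (of its 180.01 mm²) is removed, clipping the outline — boundary = 10.45 mm; the cube at (-3, 14) (footprint 29×27) is included at this height (perimeter 112.00 mm); After the difference (first − rest): starting from that combined region, the 29×27 cube at (-3, 14) misses the remaining region (no effect) — boundary = 10.45 mm; (rotated 80° about Z; rotation is an isometry so areas/perimeters/island counts are preserved). Overall, the cross-section is a single solid region. Total boundary length (outer) = 10.45 mm.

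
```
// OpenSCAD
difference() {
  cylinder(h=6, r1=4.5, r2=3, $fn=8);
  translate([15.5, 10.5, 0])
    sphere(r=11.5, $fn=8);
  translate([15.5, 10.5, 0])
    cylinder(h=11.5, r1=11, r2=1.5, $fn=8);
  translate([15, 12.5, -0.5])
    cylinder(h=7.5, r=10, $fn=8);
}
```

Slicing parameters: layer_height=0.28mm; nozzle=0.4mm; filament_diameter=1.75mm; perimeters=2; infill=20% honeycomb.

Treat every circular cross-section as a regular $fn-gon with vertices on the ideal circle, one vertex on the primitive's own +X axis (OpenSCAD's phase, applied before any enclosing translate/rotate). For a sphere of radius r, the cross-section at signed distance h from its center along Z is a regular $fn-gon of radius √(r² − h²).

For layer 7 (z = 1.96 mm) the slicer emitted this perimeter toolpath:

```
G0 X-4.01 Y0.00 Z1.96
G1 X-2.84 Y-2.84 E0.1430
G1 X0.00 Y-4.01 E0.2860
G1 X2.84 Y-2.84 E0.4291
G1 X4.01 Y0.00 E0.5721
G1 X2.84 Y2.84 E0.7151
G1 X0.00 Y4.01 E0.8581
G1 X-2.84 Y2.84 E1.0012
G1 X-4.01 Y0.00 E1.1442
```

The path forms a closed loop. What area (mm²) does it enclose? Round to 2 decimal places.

45.55 mm²

Apply the shoelace formula to the sequence of (X, Y) vertices; enclosed area = 45.55 mm².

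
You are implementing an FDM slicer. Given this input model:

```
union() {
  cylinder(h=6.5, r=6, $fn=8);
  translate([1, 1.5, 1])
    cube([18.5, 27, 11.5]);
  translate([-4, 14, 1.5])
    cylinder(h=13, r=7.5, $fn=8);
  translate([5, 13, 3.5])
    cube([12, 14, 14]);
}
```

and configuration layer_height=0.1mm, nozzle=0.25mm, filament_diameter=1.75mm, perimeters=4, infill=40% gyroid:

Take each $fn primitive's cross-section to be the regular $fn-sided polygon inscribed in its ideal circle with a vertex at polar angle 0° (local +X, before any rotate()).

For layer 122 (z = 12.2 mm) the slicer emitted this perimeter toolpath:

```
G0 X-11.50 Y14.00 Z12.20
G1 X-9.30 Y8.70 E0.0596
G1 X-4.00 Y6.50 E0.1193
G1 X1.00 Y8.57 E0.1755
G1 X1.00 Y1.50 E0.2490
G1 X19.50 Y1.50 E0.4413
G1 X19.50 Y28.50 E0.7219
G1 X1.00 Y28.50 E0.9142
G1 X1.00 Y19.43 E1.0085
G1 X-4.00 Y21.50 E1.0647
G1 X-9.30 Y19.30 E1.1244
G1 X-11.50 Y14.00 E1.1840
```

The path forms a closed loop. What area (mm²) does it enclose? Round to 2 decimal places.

Apply the shoelace formula to the sequence of (X, Y) vertices; enclosed area = 643.65 mm².

643.65 mm²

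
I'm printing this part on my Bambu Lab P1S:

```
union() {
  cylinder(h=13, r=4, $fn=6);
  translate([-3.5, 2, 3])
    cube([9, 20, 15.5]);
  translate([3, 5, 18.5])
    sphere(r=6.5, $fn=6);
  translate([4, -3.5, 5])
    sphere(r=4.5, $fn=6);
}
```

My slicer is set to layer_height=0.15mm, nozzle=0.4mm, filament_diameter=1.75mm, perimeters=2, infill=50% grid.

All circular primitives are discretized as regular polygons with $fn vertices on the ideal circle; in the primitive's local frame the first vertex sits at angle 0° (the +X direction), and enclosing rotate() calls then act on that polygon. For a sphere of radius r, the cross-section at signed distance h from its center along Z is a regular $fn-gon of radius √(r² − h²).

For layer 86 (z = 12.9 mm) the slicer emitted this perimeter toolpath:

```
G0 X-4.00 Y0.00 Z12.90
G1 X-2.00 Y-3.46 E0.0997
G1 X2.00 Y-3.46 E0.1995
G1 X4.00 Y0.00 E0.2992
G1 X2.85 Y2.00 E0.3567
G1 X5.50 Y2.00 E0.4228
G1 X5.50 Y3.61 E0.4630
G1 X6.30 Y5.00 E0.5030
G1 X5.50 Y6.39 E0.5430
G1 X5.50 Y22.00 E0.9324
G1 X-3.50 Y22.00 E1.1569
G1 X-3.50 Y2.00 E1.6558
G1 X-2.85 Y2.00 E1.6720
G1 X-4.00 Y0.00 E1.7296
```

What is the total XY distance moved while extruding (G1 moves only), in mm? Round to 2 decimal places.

69.33 mm

Sum the Euclidean lengths of each G1 segment: total = 69.33 mm.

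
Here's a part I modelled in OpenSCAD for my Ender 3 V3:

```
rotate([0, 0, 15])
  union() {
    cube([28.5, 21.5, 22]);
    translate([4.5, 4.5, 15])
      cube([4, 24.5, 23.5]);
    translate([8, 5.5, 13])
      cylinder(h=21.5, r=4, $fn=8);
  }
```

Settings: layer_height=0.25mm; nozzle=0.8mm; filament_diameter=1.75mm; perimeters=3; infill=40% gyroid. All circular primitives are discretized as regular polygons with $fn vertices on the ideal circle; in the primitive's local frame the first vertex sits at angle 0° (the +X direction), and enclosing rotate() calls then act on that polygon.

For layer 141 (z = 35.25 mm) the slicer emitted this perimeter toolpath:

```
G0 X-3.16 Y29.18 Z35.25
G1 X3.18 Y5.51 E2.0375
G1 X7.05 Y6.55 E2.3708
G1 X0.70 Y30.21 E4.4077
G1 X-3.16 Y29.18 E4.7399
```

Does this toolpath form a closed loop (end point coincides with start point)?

yes

Start point (G0): (-3.16, 29.18). End point (last G1): the path returns to the start — closed.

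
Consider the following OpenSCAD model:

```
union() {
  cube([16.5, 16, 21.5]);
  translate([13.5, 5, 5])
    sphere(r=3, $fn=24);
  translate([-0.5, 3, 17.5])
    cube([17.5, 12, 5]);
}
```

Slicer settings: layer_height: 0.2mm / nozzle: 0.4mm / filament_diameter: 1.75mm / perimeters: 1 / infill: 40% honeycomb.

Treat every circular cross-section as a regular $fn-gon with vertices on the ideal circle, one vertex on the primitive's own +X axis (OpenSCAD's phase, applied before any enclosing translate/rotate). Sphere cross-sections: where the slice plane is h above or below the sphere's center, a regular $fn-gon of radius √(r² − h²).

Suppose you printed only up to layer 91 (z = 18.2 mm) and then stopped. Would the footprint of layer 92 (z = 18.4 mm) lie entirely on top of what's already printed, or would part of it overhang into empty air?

entirely on top

Compare the two slices. At z = 18.2: the cube is present — its section is the full 16.5×16 rectangle (area 264.00 mm²); the sphere at (13.5, 5) is not intersected at this z (|z−center|=13.200 > r=3); the cube at (-0.5, 3) is present — its section is the full 17.5×12 rectangle (area 210.00 mm²); Taking the union: the regions partially overlap — summed areas 474.00 mm² minus the doubly-counted overlap 198.00 mm² gives 276.00 mm² — area = 276.00 mm². At z = 18.4: the cube is present — its section is the full 16.5×16 rectangle (area 264.00 mm²); the sphere at (13.5, 5) is absent (|z−center|=13.400 > r=3); the cube at (-0.5, 3) (footprint 17.5×12) is included at this height (area 210.00 mm²); Merging all regions: the regions partially overlap — summed areas 474.00 mm² minus the doubly-counted overlap 198.00 mm² gives 276.00 mm² — area = 276.00 mm². Checking containment: the cross-section at z = 18.4 is a subset of the cross-section at z = 18.2.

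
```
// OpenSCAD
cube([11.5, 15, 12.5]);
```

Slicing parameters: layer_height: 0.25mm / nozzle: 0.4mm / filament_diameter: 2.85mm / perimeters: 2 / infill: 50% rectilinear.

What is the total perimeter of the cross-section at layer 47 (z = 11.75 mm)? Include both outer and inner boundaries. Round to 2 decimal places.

53.00 mm

At z = 11.75 mm: the 11.5×15 cube contributes its full rectangle (perimeter 53.00 mm). Overall, the cross-section is a single solid region. Total boundary length (outer) = 53.00 mm.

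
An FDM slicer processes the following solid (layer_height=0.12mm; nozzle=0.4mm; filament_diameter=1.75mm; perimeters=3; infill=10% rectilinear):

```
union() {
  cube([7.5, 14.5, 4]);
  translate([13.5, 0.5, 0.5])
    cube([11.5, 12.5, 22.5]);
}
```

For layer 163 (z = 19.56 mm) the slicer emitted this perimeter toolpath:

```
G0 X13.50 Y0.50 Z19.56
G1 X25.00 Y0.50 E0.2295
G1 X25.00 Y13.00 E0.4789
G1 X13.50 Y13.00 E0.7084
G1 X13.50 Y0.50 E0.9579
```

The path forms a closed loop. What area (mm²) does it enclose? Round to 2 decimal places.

Apply the shoelace formula to the sequence of (X, Y) vertices; enclosed area = 143.75 mm².

143.75 mm²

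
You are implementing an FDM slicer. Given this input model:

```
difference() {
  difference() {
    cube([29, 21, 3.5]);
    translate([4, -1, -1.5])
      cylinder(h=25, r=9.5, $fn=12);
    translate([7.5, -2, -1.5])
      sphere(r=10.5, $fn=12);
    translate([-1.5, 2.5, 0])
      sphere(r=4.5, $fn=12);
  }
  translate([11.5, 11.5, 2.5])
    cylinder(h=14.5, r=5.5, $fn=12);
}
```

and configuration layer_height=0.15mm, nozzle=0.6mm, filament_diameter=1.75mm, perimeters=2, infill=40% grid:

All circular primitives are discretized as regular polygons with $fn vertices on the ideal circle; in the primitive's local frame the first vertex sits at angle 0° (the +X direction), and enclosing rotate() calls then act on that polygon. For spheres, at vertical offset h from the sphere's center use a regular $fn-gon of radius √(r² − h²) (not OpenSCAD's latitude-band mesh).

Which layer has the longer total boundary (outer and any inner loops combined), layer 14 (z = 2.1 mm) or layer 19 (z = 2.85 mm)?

Layer 14 (z = 2.1): the 29×21 cube contributes its full rectangle (perimeter 100.00 mm); the r=9.5 cylinder at (4, -1) contributes a regular 12-gon of circumradius 9.5 (perimeter = 2·12·9.500·sin(180°/12) = 59.01 mm); the sphere at (7.5, -2): section is a regular 12-gon, circumradius = √(r²−h²) = √(10.5²−3.6²) = 9.864 (perimeter = 2·12·9.864·sin(180°/12) = 61.27 mm); the sphere at (-1.5, 2.5): section is a regular 12-gon, circumradius = √(r²−h²) = √(4.5²−2.1²) = 3.980 (perimeter = 2·12·3.980·sin(180°/12) = 24.72 mm); Taking the first minus the rest: starting from the 29×21 cube, the r=9.5 cylinder at (4, -1) partially overlaps it — only the 90.18 mm² overlap (of its 270.75 mm²) is removed, clipping the outline; the r=10.5 sphere at (7.5, -2) partially overlaps it — only the 23.65 mm² overlap (of its 291.87 mm²) is removed, clipping the outline; the r=4.5 sphere at (-1.5, 2.5) misses the remaining region (no effect) — boundary = 96.76 mm; the cylinder at (11.5, 11.5) is absent (z outside [2.5, 17]); Taking the first minus the rest: none of the subtracted shapes is present at this height, so the result so far is unchanged — boundary = 96.76 mm. So its perimeter = 96.76 mm. Layer 19 (z = 2.85): the cube (footprint 29×21) is included at this height (perimeter 100.00 mm); the cylinder at (4, -1): section is a regular 12-gon, circumradius r=9.5 (perimeter = 2·12·9.500·sin(180°/12) = 59.01 mm); the r=10.5 sphere at (7.5, -2) contributes a regular 12-gon of circumradius √(10.5²−4.35²) = 9.557 (perimeter = 2·12·9.557·sin(180°/12) = 59.36 mm); the r=4.5 sphere at (-1.5, 2.5) contributes a regular 12-gon of circumradius √(4.5²−2.85²) = 3.482 (perimeter = 2·12·3.482·sin(180°/12) = 21.63 mm); Taking the first minus the rest: starting from the 29×21 cube, the r=9.5 cylinder at (4, -1) partially overlaps it — only the 90.18 mm² overlap (of its 270.75 mm²) is removed, clipping the outline; the r=10.5 sphere at (7.5, -2) partially overlaps it — only the 19.71 mm² overlap (of its 273.98 mm²) is removed, clipping the outline; the r=4.5 sphere at (-1.5, 2.5) misses the remaining region (no effect) — boundary = 96.59 mm; the r=5.5 cylinder at (11.5, 11.5) contributes a regular 12-gon of circumradius 5.5 (perimeter = 2·12·5.500·sin(180°/12) = 34.16 mm); Subtracting the remaining from the first: starting from that combined region, the r=5.5 cylinder at (11.5, 11.5) partially overlaps it — only the 89.04 mm² overlap (of its 90.75 mm²) is removed, clipping the outline — boundary = 121.67 mm. So its perimeter = 121.67 mm. Layer 19 is larger (121.67 vs 96.76 mm).

layer 19 (z = 2.85 mm)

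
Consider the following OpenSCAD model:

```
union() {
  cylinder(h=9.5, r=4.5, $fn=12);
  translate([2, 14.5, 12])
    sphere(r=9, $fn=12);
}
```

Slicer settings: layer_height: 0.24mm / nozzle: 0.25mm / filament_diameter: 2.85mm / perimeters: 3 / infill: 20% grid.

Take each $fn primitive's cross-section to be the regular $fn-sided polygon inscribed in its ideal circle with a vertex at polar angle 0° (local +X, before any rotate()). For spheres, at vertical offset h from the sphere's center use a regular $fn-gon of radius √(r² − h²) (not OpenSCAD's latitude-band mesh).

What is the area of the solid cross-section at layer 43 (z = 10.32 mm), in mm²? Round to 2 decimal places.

At z = 10.32 mm: the cylinder is not intersected at this z (z outside [0, 9.5]); the r=9 sphere at (2, 14.5) slices to a regular 12-gon of circumradius 8.842 (√(r²−h²) with h=1.68 from center) (area = (12/2)·8.842²·sin(360°/12) = 234.53 mm²); Taking the union: only the r=9 sphere at (2, 14.5) is present, so the union is just that shape — area = 234.53 mm². Overall, the cross-section is a single solid region. Net area = 234.53 mm².

234.53 mm²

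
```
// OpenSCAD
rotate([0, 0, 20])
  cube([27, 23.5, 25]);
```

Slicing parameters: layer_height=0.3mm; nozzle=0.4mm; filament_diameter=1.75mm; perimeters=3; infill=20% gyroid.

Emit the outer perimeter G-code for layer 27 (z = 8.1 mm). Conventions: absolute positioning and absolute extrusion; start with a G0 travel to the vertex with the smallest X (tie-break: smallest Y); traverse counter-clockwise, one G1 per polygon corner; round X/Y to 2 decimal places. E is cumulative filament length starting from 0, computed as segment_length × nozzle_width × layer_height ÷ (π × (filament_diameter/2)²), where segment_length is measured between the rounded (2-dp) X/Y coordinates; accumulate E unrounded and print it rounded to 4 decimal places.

G0 X-8.04 Y22.08 Z8.10
G1 X0.00 Y0.00 E1.1723
G1 X25.37 Y9.23 E2.5192
G1 X17.33 Y31.32 E3.6920
G1 X-8.04 Y22.08 E5.0391

At z = 8.1 mm: the cube is present — its section is the full 27×23.5 rectangle; (whole slice rotated 20° about Z — lengths, areas and connectivity unchanged). The outline is a single polygon with 4 vertices. Extrusion per mm of travel: 0.4 × 0.3 / (π × 0.875²) = 0.049890. Accumulating E over each segment gives final E = 5.0391.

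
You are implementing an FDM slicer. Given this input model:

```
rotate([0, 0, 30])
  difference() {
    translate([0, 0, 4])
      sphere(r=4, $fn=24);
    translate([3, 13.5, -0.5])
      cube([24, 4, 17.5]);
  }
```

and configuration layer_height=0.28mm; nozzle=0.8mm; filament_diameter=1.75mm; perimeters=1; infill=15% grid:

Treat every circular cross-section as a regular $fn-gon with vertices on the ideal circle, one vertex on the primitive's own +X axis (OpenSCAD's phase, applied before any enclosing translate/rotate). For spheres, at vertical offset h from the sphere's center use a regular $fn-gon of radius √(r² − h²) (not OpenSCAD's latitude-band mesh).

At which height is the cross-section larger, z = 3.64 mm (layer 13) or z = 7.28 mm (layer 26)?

layer 13 (z = 3.64 mm)

Layer 13 (z = 3.64): the sphere: section is a regular 24-gon, circumradius = √(r²−h²) = √(4²−0.36²) = 3.984 (area = (24/2)·3.984²·sin(360°/24) = 49.29 mm²); the cube at (3, 13.5) (footprint 24×4) is included at this height (area 96.00 mm²); Subtracting the remaining from the first: starting from the r=4 sphere (49.29 mm²), the 24×4 cube at (3, 13.5) misses the remaining region (no effect) — area = 49.29 mm²; (rotated 30° about Z; rotation is an isometry so areas/perimeters/island counts are preserved). So its area = 49.29 mm². Layer 26 (z = 7.28): the r=4 sphere slices to a regular 24-gon of circumradius 2.289 (√(r²−h²) with h=3.28 from center) (area = (24/2)·2.289²·sin(360°/24) = 16.28 mm²); the 24×4 cube at (3, 13.5) contributes its full rectangle (area 96.00 mm²); Subtracting the remaining from the first: starting from the r=4 sphere (16.28 mm²), the 24×4 cube at (3, 13.5) misses the remaining region (no effect) — area = 16.28 mm²; (whole slice rotated 30° about Z — lengths, areas and connectivity unchanged). So its area = 16.28 mm². Layer 13 is larger (49.29 vs 16.28 mm²).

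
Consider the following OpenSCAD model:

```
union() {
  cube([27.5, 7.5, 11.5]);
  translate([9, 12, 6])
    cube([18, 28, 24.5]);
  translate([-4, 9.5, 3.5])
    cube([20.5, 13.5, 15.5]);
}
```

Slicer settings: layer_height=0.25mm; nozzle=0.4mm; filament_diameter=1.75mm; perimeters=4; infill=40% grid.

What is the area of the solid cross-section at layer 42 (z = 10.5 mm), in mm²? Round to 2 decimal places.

At z = 10.5 mm: the 27.5×7.5 cube contributes its full rectangle (area 206.25 mm²); the cube at (9, 12) (footprint 18×28) is included at this height (area 504.00 mm²); the cube at (-4, 9.5) (footprint 20.5×13.5) is included at this height (area 276.75 mm²); Merging all regions: the regions partially overlap — summed areas 987.00 mm² minus the doubly-counted overlap 82.50 mm² gives 904.50 mm² — area = 904.50 mm². Overall, the cross-section has 2 separate islands. Net area = 904.50 mm².

904.50 mm²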